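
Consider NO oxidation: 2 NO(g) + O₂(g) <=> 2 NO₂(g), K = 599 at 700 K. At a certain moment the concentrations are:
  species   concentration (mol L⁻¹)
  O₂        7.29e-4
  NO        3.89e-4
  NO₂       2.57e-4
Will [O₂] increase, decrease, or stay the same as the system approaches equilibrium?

Q = [NO₂]² / ([NO]²·[O₂]) = (2.57e-4)² / ((3.89e-4)²·(7.29e-4)) = 599
Q = 599 = K; the system is at equilibrium.

stay the same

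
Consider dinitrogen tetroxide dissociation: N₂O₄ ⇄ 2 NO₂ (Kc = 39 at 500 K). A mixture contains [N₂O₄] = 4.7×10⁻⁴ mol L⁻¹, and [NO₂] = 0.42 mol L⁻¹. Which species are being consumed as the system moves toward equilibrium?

Qc = [NO₂]² / [N₂O₄] = (0.42)² / (4.7×10⁻⁴) = 380
Qc = 380 > Kc = 39: net reverse reaction.

NO₂ (products)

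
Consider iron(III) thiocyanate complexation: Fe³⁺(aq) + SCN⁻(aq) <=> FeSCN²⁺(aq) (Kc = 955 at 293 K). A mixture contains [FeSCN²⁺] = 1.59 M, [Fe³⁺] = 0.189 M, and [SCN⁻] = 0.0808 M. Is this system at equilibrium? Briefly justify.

no; Q < K, reaction proceeds forward

Qc = [FeSCN²⁺] / ([Fe³⁺]·[SCN⁻]) = (1.59) / ((0.189)·(0.0808)) = 104
Qc = 104 < Kc = 955: net forward reaction.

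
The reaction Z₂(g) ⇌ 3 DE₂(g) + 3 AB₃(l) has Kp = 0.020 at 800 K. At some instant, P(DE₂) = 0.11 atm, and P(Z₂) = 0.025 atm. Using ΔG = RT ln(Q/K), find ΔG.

(AB₃ is a pure liquid — omitted from Qp.)
Qp = P(DE₂)³ / P(Z₂) = (0.11)³ / (0.025) = 0.0532
ΔG = RT ln(Qp/Kp) = (8.314 J mol⁻¹ K⁻¹)(800 K) × ln(0.0532/0.020)
   = (6.651 kJ/mol)(0.9783) = 6.51 kJ/mol
ΔG > 0, so the forward reaction is non-spontaneous (proceeds in reverse).

ΔG = 6.51 kJ/mol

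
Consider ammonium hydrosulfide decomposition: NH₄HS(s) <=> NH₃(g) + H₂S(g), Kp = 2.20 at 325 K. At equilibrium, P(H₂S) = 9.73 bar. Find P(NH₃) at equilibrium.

(NH₄HS is a pure solid — omitted from Kp.)
At equilibrium, Kp = P(NH₃)·P(H₂S) = 2.20.
(P(NH₃))·(9.73) = 2.20
P(NH₃) = 0.226 bar

P(NH₃) = 0.226 bar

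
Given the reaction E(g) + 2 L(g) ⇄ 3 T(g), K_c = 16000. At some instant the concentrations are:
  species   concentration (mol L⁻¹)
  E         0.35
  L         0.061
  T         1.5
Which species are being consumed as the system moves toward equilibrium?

Q_c = [T]³ / ([E]·[L]²) = (1.5)³ / ((0.35)·(0.061)²) = 2600
Q_c = 2600 < K_c = 16000: net forward reaction.

E, L (reactants)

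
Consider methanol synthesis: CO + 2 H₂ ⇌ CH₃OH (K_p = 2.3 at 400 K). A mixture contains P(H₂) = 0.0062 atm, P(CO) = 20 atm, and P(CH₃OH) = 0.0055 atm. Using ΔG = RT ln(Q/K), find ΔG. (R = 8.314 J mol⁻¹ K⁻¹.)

ΔG = 3.77 kJ/mol

Q_p = P(CH₃OH) / (P(CO)·P(H₂)²) = (0.0055) / ((20)·(0.0062)²) = 7.15
ΔG = RT ln(Q_p/K_p) = (8.314 J mol⁻¹ K⁻¹)(400 K) × ln(7.15/2.3)
   = (3.326 kJ/mol)(1.134) = 3.77 kJ/mol
ΔG > 0, so the forward reaction is non-spontaneous (proceeds in reverse).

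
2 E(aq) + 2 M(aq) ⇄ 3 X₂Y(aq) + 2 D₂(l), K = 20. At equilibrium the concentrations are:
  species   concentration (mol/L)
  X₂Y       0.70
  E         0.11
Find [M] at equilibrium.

[M] = 1.2 mol/L

(D₂ is a pure liquid — omitted from K.)
At equilibrium, K = [X₂Y]³ / ([E]²·[M]²) = 20.
(0.70)³ / ((0.11)²·([M])²) = 20
[M]² = 1.42 ⇒ [M] = 1.2 mol/L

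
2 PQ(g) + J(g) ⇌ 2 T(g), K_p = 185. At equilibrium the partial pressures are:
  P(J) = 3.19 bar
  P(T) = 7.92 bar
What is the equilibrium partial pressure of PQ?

At equilibrium, K_p = P(T)² / (P(PQ)²·P(J)) = 185.
(7.92)² / ((P(PQ))²·(3.19)) = 185
P(PQ)² = 0.106 ⇒ P(PQ) = 0.326 bar

P(PQ) = 0.326 bar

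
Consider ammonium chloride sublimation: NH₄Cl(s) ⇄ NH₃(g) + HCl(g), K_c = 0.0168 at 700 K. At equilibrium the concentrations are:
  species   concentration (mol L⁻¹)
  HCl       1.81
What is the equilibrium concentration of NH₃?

[NH₃] = 0.00928 mol L⁻¹

(NH₄Cl is a pure solid — omitted from K_c.)
At equilibrium, K_c = [NH₃]·[HCl] = 0.0168.
([NH₃])·(1.81) = 0.0168
[NH₃] = 0.00928 mol L⁻¹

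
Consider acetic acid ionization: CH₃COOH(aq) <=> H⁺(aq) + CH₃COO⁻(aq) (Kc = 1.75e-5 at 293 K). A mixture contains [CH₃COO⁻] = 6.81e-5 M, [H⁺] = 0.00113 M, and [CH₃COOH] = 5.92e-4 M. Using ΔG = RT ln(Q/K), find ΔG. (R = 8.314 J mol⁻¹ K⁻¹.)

ΔG = 4.88 kJ/mol

Qc = [H⁺]·[CH₃COO⁻] / [CH₃COOH] = (0.00113)·(6.81e-5) / (5.92e-4) = 1.30e-4
ΔG = RT ln(Qc/Kc) = (8.314 J mol⁻¹ K⁻¹)(293 K) × ln(1.30e-4/1.75e-5)
   = (2.436 kJ/mol)(2.005) = 4.88 kJ/mol
ΔG > 0, so the forward reaction is non-spontaneous (proceeds in reverse).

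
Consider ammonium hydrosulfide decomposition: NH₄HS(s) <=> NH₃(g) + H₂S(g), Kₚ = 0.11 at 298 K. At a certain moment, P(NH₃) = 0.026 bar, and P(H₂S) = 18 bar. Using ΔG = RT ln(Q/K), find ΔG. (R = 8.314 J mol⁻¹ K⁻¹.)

(NH₄HS is a pure solid — omitted from Qₚ.)
Qₚ = P(NH₃)·P(H₂S) = (0.026)·(18) = 0.468
ΔG = RT ln(Qₚ/Kₚ) = (8.314 J mol⁻¹ K⁻¹)(298 K) × ln(0.468/0.11)
   = (2.478 kJ/mol)(1.448) = 3.59 kJ/mol
ΔG > 0, so the forward reaction is non-spontaneous (proceeds in reverse).

ΔG = 3.59 kJ/mol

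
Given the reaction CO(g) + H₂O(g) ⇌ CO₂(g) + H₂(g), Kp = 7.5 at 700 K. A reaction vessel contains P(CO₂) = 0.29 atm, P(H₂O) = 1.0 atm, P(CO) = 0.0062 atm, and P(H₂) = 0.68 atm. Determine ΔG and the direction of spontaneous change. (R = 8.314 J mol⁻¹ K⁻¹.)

ΔG = 8.41 kJ/mol; the forward reaction is non-spontaneous

Qp = P(CO₂)·P(H₂) / (P(CO)·P(H₂O)) = (0.29)·(0.68) / ((0.0062)·(1.0)) = 31.8
ΔG = RT ln(Qp/Kp) = (8.314 J mol⁻¹ K⁻¹)(700 K) × ln(31.8/7.5)
   = (5.820 kJ/mol)(1.445) = 8.41 kJ/mol
ΔG > 0, so the forward reaction is non-spontaneous (proceeds in reverse).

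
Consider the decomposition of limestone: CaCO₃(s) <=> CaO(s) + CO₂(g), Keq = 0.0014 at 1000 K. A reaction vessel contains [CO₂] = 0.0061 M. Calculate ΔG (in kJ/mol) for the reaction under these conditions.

ΔG = 12.2 kJ/mol

(CaCO₃, CaO are pure solids — omitted from Q.)
Q = [CO₂] = 0.00610
ΔG = RT ln(Q/Keq) = (8.314 J mol⁻¹ K⁻¹)(1000 K) × ln(0.00610/0.0014)
   = (8.314 kJ/mol)(1.472) = 12.2 kJ/mol
ΔG > 0, so the forward reaction is non-spontaneous (proceeds in reverse).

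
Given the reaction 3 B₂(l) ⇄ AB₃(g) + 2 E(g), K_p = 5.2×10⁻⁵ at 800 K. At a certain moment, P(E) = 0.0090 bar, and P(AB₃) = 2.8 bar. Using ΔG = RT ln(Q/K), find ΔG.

(B₂ is a pure liquid — omitted from Q_p.)
Q_p = P(AB₃)·P(E)² = (2.8)·(0.0090)² = 2.27×10⁻⁴
ΔG = RT ln(Q_p/K_p) = (8.314 J mol⁻¹ K⁻¹)(800 K) × ln(2.27×10⁻⁴/5.2×10⁻⁵)
   = (6.651 kJ/mol)(1.474) = 9.80 kJ/mol
ΔG > 0, so the forward reaction is non-spontaneous (proceeds in reverse).

ΔG = 9.80 kJ/mol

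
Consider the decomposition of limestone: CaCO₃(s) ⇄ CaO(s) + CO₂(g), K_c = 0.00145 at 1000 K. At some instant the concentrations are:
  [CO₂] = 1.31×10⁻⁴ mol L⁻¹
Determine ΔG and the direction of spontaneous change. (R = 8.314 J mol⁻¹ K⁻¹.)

ΔG = -20.0 kJ/mol; the forward reaction is spontaneous

(CaCO₃, CaO are pure solids — omitted from Q_c.)
Q_c = [CO₂] = 1.31×10⁻⁴
ΔG = RT ln(Q_c/K_c) = (8.314 J mol⁻¹ K⁻¹)(1000 K) × ln(1.31×10⁻⁴/0.00145)
   = (8.314 kJ/mol)(-2.404) = -20.0 kJ/mol
ΔG < 0, so the forward reaction is spontaneous (proceeds forward).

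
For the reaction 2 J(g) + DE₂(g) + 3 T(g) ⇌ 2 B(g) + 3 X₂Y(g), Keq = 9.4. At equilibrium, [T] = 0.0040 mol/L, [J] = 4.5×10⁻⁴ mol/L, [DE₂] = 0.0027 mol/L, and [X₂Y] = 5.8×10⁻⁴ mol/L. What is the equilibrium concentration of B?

[B] = 0.0013 mol/L

At equilibrium, Keq = [B]²·[X₂Y]³ / ([J]²·[DE₂]·[T]³) = 9.4.
([B])²·(5.8×10⁻⁴)³ / ((4.5×10⁻⁴)²·(0.0027)·(0.0040)³) = 9.4
[B]² = 1.69×10⁻⁶ ⇒ [B] = 0.0013 mol/L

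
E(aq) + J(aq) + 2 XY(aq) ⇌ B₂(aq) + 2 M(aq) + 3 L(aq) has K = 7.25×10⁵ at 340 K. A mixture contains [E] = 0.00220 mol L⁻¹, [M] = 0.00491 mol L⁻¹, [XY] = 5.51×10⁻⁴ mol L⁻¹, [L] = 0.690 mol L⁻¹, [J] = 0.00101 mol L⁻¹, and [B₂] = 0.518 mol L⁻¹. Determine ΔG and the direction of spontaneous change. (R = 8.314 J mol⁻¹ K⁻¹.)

Q = [B₂]·[M]²·[L]³ / ([E]·[J]·[XY]²) = (0.518)·(0.00491)²·(0.690)³ / ((0.00220)·(0.00101)·(5.51×10⁻⁴)²) = 6.08×10⁶
ΔG = RT ln(Q/K) = (8.314 J mol⁻¹ K⁻¹)(340 K) × ln(6.08×10⁶/7.25×10⁵)
   = (2.827 kJ/mol)(2.127) = 6.01 kJ/mol
ΔG > 0, so the forward reaction is non-spontaneous (proceeds in reverse).

ΔG = 6.01 kJ/mol; the forward reaction is non-spontaneous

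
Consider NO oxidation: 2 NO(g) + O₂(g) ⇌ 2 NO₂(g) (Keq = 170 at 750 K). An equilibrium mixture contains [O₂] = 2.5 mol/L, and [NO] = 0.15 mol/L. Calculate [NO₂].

At equilibrium, Keq = [NO₂]² / ([NO]²·[O₂]) = 170.
([NO₂])² / ((0.15)²·(2.5)) = 170
[NO₂]² = 9.56 ⇒ [NO₂] = 3.1 mol/L

[NO₂] = 3.1 mol/L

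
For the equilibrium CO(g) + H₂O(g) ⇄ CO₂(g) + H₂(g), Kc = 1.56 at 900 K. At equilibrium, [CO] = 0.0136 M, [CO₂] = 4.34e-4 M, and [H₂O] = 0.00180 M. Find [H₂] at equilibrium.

[H₂] = 0.0880 M

At equilibrium, Kc = [CO₂]·[H₂] / ([CO]·[H₂O]) = 1.56.
(4.34e-4)·([H₂]) / ((0.0136)·(0.00180)) = 1.56
[H₂] = 0.0880 M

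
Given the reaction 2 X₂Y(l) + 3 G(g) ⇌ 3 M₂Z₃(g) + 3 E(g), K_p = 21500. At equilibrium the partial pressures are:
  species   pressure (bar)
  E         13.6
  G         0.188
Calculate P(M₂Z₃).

P(M₂Z₃) = 0.384 bar

(X₂Y is a pure liquid — omitted from K_p.)
At equilibrium, K_p = P(M₂Z₃)³·P(E)³ / P(G)³ = 21500.
(P(M₂Z₃))³·(13.6)³ / (0.188)³ = 21500
P(M₂Z₃)³ = 0.0568 ⇒ P(M₂Z₃) = 0.384 bar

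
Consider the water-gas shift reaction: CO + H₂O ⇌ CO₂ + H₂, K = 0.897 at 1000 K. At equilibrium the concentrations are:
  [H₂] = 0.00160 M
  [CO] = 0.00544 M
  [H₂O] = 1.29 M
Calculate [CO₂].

[CO₂] = 3.93 M

At equilibrium, K = [CO₂]·[H₂] / ([CO]·[H₂O]) = 0.897.
([CO₂])·(0.00160) / ((0.00544)·(1.29)) = 0.897
[CO₂] = 3.93 M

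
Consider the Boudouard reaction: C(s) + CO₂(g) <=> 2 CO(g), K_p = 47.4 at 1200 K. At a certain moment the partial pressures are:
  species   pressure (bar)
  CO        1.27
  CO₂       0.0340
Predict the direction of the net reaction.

(C is a pure solid — omitted from Q_p.)
Q_p = P(CO)² / P(CO₂) = (1.27)² / (0.0340) = 47.4
Q_p = 47.4 = K_p, so the system is already at equilibrium.

no net change (already at equilibrium)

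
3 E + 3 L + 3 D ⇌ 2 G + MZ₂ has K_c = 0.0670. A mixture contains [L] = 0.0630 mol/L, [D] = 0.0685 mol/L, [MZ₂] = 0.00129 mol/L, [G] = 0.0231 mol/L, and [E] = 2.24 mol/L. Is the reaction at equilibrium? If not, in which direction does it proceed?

Q_c = [G]²·[MZ₂] / ([E]³·[L]³·[D]³) = (0.0231)²·(0.00129) / ((2.24)³·(0.0630)³·(0.0685)³) = 0.762
Q_c = 0.762 > K_c = 0.0670, so the reverse reaction proceeds.

reverse (toward reactants)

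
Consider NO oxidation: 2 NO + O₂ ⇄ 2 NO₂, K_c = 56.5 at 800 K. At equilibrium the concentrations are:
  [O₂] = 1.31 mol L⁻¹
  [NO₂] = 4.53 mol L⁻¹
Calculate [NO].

At equilibrium, K_c = [NO₂]² / ([NO]²·[O₂]) = 56.5.
(4.53)² / (([NO])²·(1.31)) = 56.5
[NO]² = 0.277 ⇒ [NO] = 0.527 mol L⁻¹

[NO] = 0.527 mol L⁻¹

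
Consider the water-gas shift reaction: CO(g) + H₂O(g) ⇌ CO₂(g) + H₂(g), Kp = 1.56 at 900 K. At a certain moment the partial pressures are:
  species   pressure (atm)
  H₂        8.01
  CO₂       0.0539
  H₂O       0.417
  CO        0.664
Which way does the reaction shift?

Qp = P(CO₂)·P(H₂) / (P(CO)·P(H₂O)) = (0.0539)·(8.01) / ((0.664)·(0.417)) = 1.56
Qp = 1.56 = Kp, so the system is already at equilibrium.

at equilibrium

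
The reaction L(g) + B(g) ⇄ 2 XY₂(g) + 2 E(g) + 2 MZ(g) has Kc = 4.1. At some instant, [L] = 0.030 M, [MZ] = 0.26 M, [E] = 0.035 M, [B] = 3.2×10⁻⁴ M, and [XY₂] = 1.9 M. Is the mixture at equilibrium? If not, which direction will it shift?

no; Q > K, reaction proceeds in reverse

Qc = [XY₂]²·[E]²·[MZ]² / ([L]·[B]) = (1.9)²·(0.035)²·(0.26)² / ((0.030)·(3.2×10⁻⁴)) = 31
Qc = 31 > Kc = 4.1: net reverse reaction.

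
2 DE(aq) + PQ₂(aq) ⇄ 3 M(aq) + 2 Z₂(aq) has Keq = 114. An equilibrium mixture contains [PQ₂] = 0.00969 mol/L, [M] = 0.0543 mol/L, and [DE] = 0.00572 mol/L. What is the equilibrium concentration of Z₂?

At equilibrium, Keq = [M]³·[Z₂]² / ([DE]²·[PQ₂]) = 114.
(0.0543)³·([Z₂])² / ((0.00572)²·(0.00969)) = 114
[Z₂]² = 0.226 ⇒ [Z₂] = 0.475 mol/L

[Z₂] = 0.475 mol/L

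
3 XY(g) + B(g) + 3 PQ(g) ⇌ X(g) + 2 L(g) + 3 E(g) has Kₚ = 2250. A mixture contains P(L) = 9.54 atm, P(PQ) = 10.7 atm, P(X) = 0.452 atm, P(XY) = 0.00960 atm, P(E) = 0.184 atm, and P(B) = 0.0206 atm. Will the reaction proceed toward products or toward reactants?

Qₚ = P(X)·P(L)²·P(E)³ / (P(XY)³·P(B)·P(PQ)³) = (0.452)·(9.54)²·(0.184)³ / ((0.00960)³·(0.0206)·(10.7)³) = 11500
Qₚ = 11500 > Kₚ = 2250, so the reverse reaction proceeds.

toward reactants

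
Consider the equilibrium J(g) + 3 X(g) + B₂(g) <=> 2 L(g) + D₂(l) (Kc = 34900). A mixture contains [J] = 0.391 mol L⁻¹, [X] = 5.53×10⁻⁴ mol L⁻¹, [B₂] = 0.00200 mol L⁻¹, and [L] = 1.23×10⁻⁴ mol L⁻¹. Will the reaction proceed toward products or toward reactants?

reverse (toward reactants)

(D₂ is a pure liquid — omitted from Qc.)
Qc = [L]² / ([J]·[X]³·[B₂]) = (1.23×10⁻⁴)² / ((0.391)·(5.53×10⁻⁴)³·(0.00200)) = 1.14×10⁵
Qc = 1.14×10⁵ > Kc = 34900, so the reverse reaction proceeds.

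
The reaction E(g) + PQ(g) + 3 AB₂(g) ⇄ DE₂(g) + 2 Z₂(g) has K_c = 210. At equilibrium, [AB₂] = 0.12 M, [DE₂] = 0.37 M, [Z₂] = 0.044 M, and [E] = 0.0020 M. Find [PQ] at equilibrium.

At equilibrium, K_c = [DE₂]·[Z₂]² / ([E]·[PQ]·[AB₂]³) = 210.
(0.37)·(0.044)² / ((0.0020)·([PQ])·(0.12)³) = 210
[PQ] = 0.987 = 0.99 M

[PQ] = 0.99 M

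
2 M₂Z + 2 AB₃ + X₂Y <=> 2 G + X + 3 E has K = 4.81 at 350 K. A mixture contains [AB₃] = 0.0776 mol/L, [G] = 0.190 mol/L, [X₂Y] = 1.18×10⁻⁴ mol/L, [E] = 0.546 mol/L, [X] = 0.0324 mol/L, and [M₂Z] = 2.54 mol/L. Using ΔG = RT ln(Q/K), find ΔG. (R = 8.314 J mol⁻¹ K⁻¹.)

ΔG = 6.27 kJ/mol

Q = [G]²·[X]·[E]³ / ([M₂Z]²·[AB₃]²·[X₂Y]) = (0.190)²·(0.0324)·(0.546)³ / ((2.54)²·(0.0776)²·(1.18×10⁻⁴)) = 41.5
ΔG = RT ln(Q/K) = (8.314 J mol⁻¹ K⁻¹)(350 K) × ln(41.5/4.81)
   = (2.910 kJ/mol)(2.155) = 6.27 kJ/mol
ΔG > 0, so the forward reaction is non-spontaneous (proceeds in reverse).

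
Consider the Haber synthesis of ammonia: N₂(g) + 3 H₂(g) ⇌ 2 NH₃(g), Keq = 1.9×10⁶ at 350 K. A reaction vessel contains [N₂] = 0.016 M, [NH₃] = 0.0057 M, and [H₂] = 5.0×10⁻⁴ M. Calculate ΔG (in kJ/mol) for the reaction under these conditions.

ΔG = 6.24 kJ/mol

Q = [NH₃]² / ([N₂]·[H₂]³) = (0.0057)² / ((0.016)·(5.0×10⁻⁴)³) = 1.62×10⁷
ΔG = RT ln(Q/Keq) = (8.314 J mol⁻¹ K⁻¹)(350 K) × ln(1.62×10⁷/1.9×10⁶)
   = (2.910 kJ/mol)(2.143) = 6.24 kJ/mol
ΔG > 0, so the forward reaction is non-spontaneous (proceeds in reverse).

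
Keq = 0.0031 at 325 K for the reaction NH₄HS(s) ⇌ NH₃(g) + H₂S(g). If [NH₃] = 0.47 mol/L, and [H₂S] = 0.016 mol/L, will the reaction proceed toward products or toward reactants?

(NH₄HS is a pure solid — omitted from Q.)
Q = [NH₃]·[H₂S] = (0.47)·(0.016) = 0.0075
Q = 0.0075 > Keq = 0.0031, so the reverse reaction proceeds.

toward reactants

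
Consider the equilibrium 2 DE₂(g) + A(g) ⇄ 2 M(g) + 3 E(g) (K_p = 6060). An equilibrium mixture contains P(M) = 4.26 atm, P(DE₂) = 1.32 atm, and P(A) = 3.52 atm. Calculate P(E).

P(E) = 12.7 atm

At equilibrium, K_p = P(M)²·P(E)³ / (P(DE₂)²·P(A)) = 6060.
(4.26)²·(P(E))³ / ((1.32)²·(3.52)) = 6060
P(E)³ = 2050 ⇒ P(E) = 12.7 atm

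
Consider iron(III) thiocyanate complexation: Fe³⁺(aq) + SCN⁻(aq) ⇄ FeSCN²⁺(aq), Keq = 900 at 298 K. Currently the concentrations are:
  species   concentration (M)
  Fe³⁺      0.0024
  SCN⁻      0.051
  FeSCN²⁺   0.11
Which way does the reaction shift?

Q = [FeSCN²⁺] / ([Fe³⁺]·[SCN⁻]) = (0.11) / ((0.0024)·(0.051)) = 900
Q = 900 = Keq, so the system is already at equilibrium.

no net change (already at equilibrium)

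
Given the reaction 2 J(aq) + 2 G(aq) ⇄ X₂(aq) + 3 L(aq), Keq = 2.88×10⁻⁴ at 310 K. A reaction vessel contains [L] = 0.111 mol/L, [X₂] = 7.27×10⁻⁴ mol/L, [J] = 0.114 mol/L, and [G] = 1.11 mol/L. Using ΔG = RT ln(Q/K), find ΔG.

Q = [X₂]·[L]³ / ([J]²·[G]²) = (7.27×10⁻⁴)·(0.111)³ / ((0.114)²·(1.11)²) = 6.21×10⁻⁵
ΔG = RT ln(Q/Keq) = (8.314 J mol⁻¹ K⁻¹)(310 K) × ln(6.21×10⁻⁵/2.88×10⁻⁴)
   = (2.577 kJ/mol)(-1.534) = -3.95 kJ/mol
ΔG < 0, so the forward reaction is spontaneous (proceeds forward).

ΔG = -3.95 kJ/mol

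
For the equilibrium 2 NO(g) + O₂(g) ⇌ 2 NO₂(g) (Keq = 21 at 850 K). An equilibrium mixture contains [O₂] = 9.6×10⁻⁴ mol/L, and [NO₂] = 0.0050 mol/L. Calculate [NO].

At equilibrium, Keq = [NO₂]² / ([NO]²·[O₂]) = 21.
(0.0050)² / (([NO])²·(9.6×10⁻⁴)) = 21
[NO]² = 0.00124 ⇒ [NO] = 0.035 mol/L

[NO] = 0.035 mol/L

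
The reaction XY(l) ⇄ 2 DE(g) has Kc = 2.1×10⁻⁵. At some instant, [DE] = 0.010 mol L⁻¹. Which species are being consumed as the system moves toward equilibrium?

(XY is a pure liquid — omitted from Qc.)
Qc = [DE]² = (0.010)² = 1.0×10⁻⁴
Qc = 1.0×10⁻⁴ > Kc = 2.1×10⁻⁵: net reverse reaction.

DE (products)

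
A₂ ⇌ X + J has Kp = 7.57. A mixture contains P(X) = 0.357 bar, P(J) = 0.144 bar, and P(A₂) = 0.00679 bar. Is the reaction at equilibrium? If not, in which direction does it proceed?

Qp = P(X)·P(J) / P(A₂) = (0.357)·(0.144) / (0.00679) = 7.57
Qp = 7.57 = Kp, so the system is already at equilibrium.

at equilibrium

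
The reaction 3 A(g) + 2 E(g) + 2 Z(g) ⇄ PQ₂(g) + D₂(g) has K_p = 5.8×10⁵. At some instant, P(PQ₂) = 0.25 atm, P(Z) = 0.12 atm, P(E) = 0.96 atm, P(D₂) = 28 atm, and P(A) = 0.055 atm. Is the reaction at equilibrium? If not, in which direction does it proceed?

Q_p = P(PQ₂)·P(D₂) / (P(A)³·P(E)²·P(Z)²) = (0.25)·(28) / ((0.055)³·(0.96)²·(0.12)²) = 3.2×10⁶
Q_p = 3.2×10⁶ > K_p = 5.8×10⁵, so the reverse reaction proceeds.

to the left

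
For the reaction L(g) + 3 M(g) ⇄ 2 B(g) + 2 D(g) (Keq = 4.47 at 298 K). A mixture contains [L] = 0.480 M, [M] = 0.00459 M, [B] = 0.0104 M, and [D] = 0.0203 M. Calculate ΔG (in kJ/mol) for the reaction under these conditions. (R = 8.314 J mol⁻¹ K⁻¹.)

Q = [B]²·[D]² / ([L]·[M]³) = (0.0104)²·(0.0203)² / ((0.480)·(0.00459)³) = 0.960
ΔG = RT ln(Q/Keq) = (8.314 J mol⁻¹ K⁻¹)(298 K) × ln(0.960/4.47)
   = (2.478 kJ/mol)(-1.538) = -3.81 kJ/mol
ΔG < 0, so the forward reaction is spontaneous (proceeds forward).

ΔG = -3.81 kJ/mol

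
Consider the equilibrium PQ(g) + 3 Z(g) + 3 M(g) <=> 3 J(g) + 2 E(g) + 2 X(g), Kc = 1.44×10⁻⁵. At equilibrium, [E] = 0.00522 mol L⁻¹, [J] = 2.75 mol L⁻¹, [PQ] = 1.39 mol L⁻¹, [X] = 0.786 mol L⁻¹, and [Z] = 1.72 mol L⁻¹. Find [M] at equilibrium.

[M] = 1.51 mol L⁻¹

At equilibrium, Kc = [J]³·[E]²·[X]² / ([PQ]·[Z]³·[M]³) = 1.44×10⁻⁵.
(2.75)³·(0.00522)²·(0.786)² / ((1.39)·(1.72)³·([M])³) = 1.44×10⁻⁵
[M]³ = 3.44 ⇒ [M] = 1.51 mol L⁻¹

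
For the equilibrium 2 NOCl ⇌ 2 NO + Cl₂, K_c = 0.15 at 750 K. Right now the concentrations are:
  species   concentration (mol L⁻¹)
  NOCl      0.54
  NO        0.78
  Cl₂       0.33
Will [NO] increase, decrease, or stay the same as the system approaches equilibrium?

decrease

Q_c = [NO]²·[Cl₂] / [NOCl]² = (0.78)²·(0.33) / (0.54)² = 0.69
Q_c = 0.69 > K_c = 0.15: net reverse reaction.
NO is a product, so it decreases.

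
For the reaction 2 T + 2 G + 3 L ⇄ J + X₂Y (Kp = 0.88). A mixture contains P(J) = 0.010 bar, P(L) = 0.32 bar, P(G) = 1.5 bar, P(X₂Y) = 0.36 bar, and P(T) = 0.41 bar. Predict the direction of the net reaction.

Qp = P(J)·P(X₂Y) / (P(T)²·P(G)²·P(L)³) = (0.010)·(0.36) / ((0.41)²·(1.5)²·(0.32)³) = 0.29
Qp = 0.29 < Kp = 0.88, so the forward reaction proceeds.

in the forward direction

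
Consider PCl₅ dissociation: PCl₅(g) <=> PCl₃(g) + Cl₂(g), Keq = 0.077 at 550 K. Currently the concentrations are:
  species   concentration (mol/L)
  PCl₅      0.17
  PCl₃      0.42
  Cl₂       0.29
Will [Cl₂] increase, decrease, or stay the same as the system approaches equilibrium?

Q = [PCl₃]·[Cl₂] / [PCl₅] = (0.42)·(0.29) / (0.17) = 0.72
Q = 0.72 > Keq = 0.077: net reverse reaction.
Cl₂ is a product, so it decreases.

decrease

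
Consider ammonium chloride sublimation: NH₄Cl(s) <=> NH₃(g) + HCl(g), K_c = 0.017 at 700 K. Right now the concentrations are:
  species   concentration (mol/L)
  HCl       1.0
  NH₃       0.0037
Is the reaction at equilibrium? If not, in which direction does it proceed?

in the forward direction

(NH₄Cl is a pure solid — omitted from Q_c.)
Q_c = [NH₃]·[HCl] = (0.0037)·(1.0) = 0.0037
Q_c = 0.0037 < K_c = 0.017, so the forward reaction proceeds.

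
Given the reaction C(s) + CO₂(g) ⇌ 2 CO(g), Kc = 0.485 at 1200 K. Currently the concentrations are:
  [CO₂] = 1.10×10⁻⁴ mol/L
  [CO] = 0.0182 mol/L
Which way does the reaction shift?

(C is a pure solid — omitted from Qc.)
Qc = [CO]² / [CO₂] = (0.0182)² / (1.10×10⁻⁴) = 3.01
Qc = 3.01 > Kc = 0.485, so the reverse reaction proceeds.

in the reverse direction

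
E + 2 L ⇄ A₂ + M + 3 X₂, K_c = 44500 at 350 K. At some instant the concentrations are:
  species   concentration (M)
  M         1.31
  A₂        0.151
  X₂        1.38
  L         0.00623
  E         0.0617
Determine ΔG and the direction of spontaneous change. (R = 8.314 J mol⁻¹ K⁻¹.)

ΔG = 4.61 kJ/mol; the forward reaction is non-spontaneous

Q_c = [A₂]·[M]·[X₂]³ / ([E]·[L]²) = (0.151)·(1.31)·(1.38)³ / ((0.0617)·(0.00623)²) = 2.17×10⁵
ΔG = RT ln(Q_c/K_c) = (8.314 J mol⁻¹ K⁻¹)(350 K) × ln(2.17×10⁵/44500)
   = (2.910 kJ/mol)(1.584) = 4.61 kJ/mol
ΔG > 0, so the forward reaction is non-spontaneous (proceeds in reverse).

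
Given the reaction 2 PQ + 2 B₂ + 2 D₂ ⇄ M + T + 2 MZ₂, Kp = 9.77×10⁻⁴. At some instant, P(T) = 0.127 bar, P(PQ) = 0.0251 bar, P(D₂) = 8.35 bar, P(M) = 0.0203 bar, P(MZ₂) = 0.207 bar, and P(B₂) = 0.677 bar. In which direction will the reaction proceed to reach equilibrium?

in the reverse direction

Qp = P(M)·P(T)·P(MZ₂)² / (P(PQ)²·P(B₂)²·P(D₂)²) = (0.0203)·(0.127)·(0.207)² / ((0.0251)²·(0.677)²·(8.35)²) = 0.00549
Qp = 0.00549 > Kp = 9.77×10⁻⁴, so the reverse reaction proceeds.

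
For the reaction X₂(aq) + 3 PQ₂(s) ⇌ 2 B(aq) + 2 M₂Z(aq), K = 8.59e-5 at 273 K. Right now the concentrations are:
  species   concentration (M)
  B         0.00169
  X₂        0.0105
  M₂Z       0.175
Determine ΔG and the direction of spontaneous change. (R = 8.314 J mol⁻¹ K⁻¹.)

(PQ₂ is a pure solid — omitted from Q.)
Q = [B]²·[M₂Z]² / [X₂] = (0.00169)²·(0.175)² / (0.0105) = 8.33e-6
ΔG = RT ln(Q/K) = (8.314 J mol⁻¹ K⁻¹)(273 K) × ln(8.33e-6/8.59e-5)
   = (2.270 kJ/mol)(-2.333) = -5.30 kJ/mol
ΔG < 0, so the forward reaction is spontaneous (proceeds forward).

ΔG = -5.30 kJ/mol; the forward reaction is spontaneous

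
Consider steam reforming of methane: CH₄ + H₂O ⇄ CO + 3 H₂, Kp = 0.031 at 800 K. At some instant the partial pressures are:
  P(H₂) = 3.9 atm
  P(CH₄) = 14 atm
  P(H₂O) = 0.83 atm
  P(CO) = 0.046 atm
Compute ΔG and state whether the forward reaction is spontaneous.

ΔG = 13.5 kJ/mol; the forward reaction is non-spontaneous

Qp = P(CO)·P(H₂)³ / (P(CH₄)·P(H₂O)) = (0.046)·(3.9)³ / ((14)·(0.83)) = 0.235
ΔG = RT ln(Qp/Kp) = (8.314 J mol⁻¹ K⁻¹)(800 K) × ln(0.235/0.031)
   = (6.651 kJ/mol)(2.026) = 13.5 kJ/mol
ΔG > 0, so the forward reaction is non-spontaneous (proceeds in reverse).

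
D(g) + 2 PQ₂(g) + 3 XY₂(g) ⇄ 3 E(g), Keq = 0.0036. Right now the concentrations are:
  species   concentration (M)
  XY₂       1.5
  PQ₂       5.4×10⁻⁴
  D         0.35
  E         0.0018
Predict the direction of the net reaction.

reverse (toward reactants)

Q = [E]³ / ([D]·[PQ₂]²·[XY₂]³) = (0.0018)³ / ((0.35)·(5.4×10⁻⁴)²·(1.5)³) = 0.017
Q = 0.017 > Keq = 0.0036, so the reverse reaction proceeds.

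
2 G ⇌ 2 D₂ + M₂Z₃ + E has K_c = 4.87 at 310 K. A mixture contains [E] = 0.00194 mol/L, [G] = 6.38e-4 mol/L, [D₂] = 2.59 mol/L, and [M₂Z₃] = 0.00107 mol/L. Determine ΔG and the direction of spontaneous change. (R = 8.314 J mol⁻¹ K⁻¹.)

Q_c = [D₂]²·[M₂Z₃]·[E] / [G]² = (2.59)²·(0.00107)·(0.00194) / (6.38e-4)² = 34.2
ΔG = RT ln(Q_c/K_c) = (8.314 J mol⁻¹ K⁻¹)(310 K) × ln(34.2/4.87)
   = (2.577 kJ/mol)(1.949) = 5.02 kJ/mol
ΔG > 0, so the forward reaction is non-spontaneous (proceeds in reverse).

ΔG = 5.02 kJ/mol; the forward reaction is non-spontaneous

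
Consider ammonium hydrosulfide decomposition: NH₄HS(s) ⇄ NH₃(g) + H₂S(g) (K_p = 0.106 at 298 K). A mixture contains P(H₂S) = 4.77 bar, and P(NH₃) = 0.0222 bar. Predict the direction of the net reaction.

at equilibrium

(NH₄HS is a pure solid — omitted from Q_p.)
Q_p = P(NH₃)·P(H₂S) = (0.0222)·(4.77) = 0.106
Q_p = 0.106 = K_p, so the system is already at equilibrium.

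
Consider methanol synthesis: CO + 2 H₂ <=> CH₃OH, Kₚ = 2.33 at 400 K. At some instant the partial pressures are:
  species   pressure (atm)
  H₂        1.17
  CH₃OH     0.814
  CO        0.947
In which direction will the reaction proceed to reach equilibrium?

forward (toward products)

Qₚ = P(CH₃OH) / (P(CO)·P(H₂)²) = (0.814) / ((0.947)·(1.17)²) = 0.628
Qₚ = 0.628 < Kₚ = 2.33, so the forward reaction proceeds.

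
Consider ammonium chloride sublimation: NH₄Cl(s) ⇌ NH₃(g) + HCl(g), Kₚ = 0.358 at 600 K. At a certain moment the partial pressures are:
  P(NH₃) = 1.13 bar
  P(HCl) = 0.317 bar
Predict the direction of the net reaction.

at equilibrium

(NH₄Cl is a pure solid — omitted from Qₚ.)
Qₚ = P(NH₃)·P(HCl) = (1.13)·(0.317) = 0.358
Qₚ = 0.358 = Kₚ, so the system is already at equilibrium.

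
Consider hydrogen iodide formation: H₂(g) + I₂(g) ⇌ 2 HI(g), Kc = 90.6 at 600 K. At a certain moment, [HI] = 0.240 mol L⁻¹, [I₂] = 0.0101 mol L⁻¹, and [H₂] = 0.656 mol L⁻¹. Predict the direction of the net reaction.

Qc = [HI]² / ([H₂]·[I₂]) = (0.240)² / ((0.656)·(0.0101)) = 8.69
Qc = 8.69 < Kc = 90.6, so the forward reaction proceeds.

to the right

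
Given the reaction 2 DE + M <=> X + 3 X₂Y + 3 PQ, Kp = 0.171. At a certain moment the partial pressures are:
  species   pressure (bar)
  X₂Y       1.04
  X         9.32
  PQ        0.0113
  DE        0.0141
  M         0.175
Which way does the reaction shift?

Qp = P(X)·P(X₂Y)³·P(PQ)³ / (P(DE)²·P(M)) = (9.32)·(1.04)³·(0.0113)³ / ((0.0141)²·(0.175)) = 0.435
Qp = 0.435 > Kp = 0.171, so the reverse reaction proceeds.

toward reactants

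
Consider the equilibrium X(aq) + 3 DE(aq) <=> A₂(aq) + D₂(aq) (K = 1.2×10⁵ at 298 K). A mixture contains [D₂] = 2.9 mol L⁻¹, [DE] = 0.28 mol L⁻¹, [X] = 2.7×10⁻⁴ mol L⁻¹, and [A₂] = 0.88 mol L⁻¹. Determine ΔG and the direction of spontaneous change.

Q = [A₂]·[D₂] / ([X]·[DE]³) = (0.88)·(2.9) / ((2.7×10⁻⁴)·(0.28)³) = 4.31×10⁵
ΔG = RT ln(Q/K) = (8.314 J mol⁻¹ K⁻¹)(298 K) × ln(4.31×10⁵/1.2×10⁵)
   = (2.478 kJ/mol)(1.279) = 3.17 kJ/mol
ΔG > 0, so the forward reaction is non-spontaneous (proceeds in reverse).

ΔG = 3.17 kJ/mol; the forward reaction is non-spontaneous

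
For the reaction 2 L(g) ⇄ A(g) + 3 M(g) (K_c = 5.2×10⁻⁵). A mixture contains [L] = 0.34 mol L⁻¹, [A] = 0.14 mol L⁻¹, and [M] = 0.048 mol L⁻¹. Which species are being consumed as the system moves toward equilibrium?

Q_c = [A]·[M]³ / [L]² = (0.14)·(0.048)³ / (0.34)² = 1.3×10⁻⁴
Q_c = 1.3×10⁻⁴ > K_c = 5.2×10⁻⁵: net reverse reaction.

A, M (products)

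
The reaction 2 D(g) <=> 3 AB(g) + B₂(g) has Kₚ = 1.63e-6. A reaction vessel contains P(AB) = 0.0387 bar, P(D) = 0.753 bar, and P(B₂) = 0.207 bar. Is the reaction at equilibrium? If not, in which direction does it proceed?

Qₚ = P(AB)³·P(B₂) / P(D)² = (0.0387)³·(0.207) / (0.753)² = 2.12e-5
Qₚ = 2.12e-5 > Kₚ = 1.63e-6, so the reverse reaction proceeds.

in the reverse direction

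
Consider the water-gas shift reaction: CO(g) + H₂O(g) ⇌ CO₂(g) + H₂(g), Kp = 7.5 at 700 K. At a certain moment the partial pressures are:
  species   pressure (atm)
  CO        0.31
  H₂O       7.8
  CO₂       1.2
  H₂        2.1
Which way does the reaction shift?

to the right

Qp = P(CO₂)·P(H₂) / (P(CO)·P(H₂O)) = (1.2)·(2.1) / ((0.31)·(7.8)) = 1.0
Qp = 1.0 < Kp = 7.5, so the forward reaction proceeds.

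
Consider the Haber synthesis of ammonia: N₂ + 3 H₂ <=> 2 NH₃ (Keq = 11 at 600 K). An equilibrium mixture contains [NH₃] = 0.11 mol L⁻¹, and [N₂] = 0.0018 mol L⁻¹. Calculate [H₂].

[H₂] = 0.85 mol L⁻¹

At equilibrium, Keq = [NH₃]² / ([N₂]·[H₂]³) = 11.
(0.11)² / ((0.0018)·([H₂])³) = 11
[H₂]³ = 0.611 ⇒ [H₂] = 0.85 mol L⁻¹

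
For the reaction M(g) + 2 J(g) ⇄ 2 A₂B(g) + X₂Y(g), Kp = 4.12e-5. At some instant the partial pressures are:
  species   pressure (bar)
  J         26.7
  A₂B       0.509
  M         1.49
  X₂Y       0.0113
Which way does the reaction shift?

Qp = P(A₂B)²·P(X₂Y) / (P(M)·P(J)²) = (0.509)²·(0.0113) / ((1.49)·(26.7)²) = 2.76e-6
Qp = 2.76e-6 < Kp = 4.12e-5, so the forward reaction proceeds.

toward products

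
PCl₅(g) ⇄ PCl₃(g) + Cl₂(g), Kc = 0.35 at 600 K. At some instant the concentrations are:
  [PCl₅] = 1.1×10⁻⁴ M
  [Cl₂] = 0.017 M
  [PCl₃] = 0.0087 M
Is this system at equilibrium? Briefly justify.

Qc = [PCl₃]·[Cl₂] / [PCl₅] = (0.0087)·(0.017) / (1.1×10⁻⁴) = 1.3
Qc = 1.3 > Kc = 0.35: net reverse reaction.

no; Q > K, reaction proceeds in reverse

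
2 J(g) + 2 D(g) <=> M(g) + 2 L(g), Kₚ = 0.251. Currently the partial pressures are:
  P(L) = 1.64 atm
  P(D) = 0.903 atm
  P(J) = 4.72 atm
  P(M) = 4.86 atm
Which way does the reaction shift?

toward reactants

Qₚ = P(M)·P(L)² / (P(J)²·P(D)²) = (4.86)·(1.64)² / ((4.72)²·(0.903)²) = 0.720
Qₚ = 0.720 > Kₚ = 0.251, so the reverse reaction proceeds.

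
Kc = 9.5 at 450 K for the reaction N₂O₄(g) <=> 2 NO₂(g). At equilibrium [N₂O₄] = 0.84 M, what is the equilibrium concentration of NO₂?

[NO₂] = 2.8 M

At equilibrium, Kc = [NO₂]² / [N₂O₄] = 9.5.
([NO₂])² / (0.84) = 9.5
[NO₂]² = 7.98 ⇒ [NO₂] = 2.8 M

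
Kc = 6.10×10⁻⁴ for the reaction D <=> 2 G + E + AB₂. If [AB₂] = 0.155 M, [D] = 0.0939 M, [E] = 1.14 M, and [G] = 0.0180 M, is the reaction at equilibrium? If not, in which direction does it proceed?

Qc = [G]²·[E]·[AB₂] / [D] = (0.0180)²·(1.14)·(0.155) / (0.0939) = 6.10×10⁻⁴
Qc = 6.10×10⁻⁴ = Kc, so the system is already at equilibrium.

at equilibrium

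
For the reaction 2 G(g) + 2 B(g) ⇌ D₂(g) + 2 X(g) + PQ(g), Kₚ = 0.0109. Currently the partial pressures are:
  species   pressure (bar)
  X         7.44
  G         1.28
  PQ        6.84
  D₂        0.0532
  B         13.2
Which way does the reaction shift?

reverse (toward reactants)

Qₚ = P(D₂)·P(X)²·P(PQ) / (P(G)²·P(B)²) = (0.0532)·(7.44)²·(6.84) / ((1.28)²·(13.2)²) = 0.0706
Qₚ = 0.0706 > Kₚ = 0.0109, so the reverse reaction proceeds.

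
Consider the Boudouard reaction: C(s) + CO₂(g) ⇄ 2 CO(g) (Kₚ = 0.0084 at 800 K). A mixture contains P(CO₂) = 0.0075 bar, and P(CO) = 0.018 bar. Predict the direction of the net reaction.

toward reactants

(C is a pure solid — omitted from Qₚ.)
Qₚ = P(CO)² / P(CO₂) = (0.018)² / (0.0075) = 0.043
Qₚ = 0.043 > Kₚ = 0.0084, so the reverse reaction proceeds.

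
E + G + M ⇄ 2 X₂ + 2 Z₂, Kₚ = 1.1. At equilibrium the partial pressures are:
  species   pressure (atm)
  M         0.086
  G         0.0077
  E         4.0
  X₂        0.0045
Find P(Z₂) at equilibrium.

At equilibrium, Kₚ = P(X₂)²·P(Z₂)² / (P(E)·P(G)·P(M)) = 1.1.
(0.0045)²·(P(Z₂))² / ((4.0)·(0.0077)·(0.086)) = 1.1
P(Z₂)² = 144 ⇒ P(Z₂) = 12 atm

P(Z₂) = 12 atm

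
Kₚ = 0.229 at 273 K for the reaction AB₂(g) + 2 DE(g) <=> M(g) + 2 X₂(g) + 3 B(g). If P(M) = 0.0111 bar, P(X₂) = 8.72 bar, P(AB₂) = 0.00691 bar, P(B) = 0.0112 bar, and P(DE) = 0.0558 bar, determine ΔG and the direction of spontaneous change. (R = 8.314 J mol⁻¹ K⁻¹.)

ΔG = -3.23 kJ/mol; the forward reaction is spontaneous

Qₚ = P(M)·P(X₂)²·P(B)³ / (P(AB₂)·P(DE)²) = (0.0111)·(8.72)²·(0.0112)³ / ((0.00691)·(0.0558)²) = 0.0551
ΔG = RT ln(Qₚ/Kₚ) = (8.314 J mol⁻¹ K⁻¹)(273 K) × ln(0.0551/0.229)
   = (2.270 kJ/mol)(-1.425) = -3.23 kJ/mol
ΔG < 0, so the forward reaction is spontaneous (proceeds forward).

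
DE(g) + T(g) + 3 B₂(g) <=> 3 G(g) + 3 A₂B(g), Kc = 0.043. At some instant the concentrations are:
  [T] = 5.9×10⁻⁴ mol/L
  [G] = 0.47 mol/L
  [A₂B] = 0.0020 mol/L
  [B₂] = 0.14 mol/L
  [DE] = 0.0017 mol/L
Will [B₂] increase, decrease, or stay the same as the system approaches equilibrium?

Qc = [G]³·[A₂B]³ / ([DE]·[T]·[B₂]³) = (0.47)³·(0.0020)³ / ((0.0017)·(5.9×10⁻⁴)·(0.14)³) = 0.30
Qc = 0.30 > Kc = 0.043: net reverse reaction.
B₂ is a reactant, so it increases.

increase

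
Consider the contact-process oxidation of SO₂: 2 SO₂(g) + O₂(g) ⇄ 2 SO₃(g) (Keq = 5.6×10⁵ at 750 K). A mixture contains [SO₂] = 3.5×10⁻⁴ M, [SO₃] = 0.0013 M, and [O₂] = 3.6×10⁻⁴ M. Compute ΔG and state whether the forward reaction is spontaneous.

Q = [SO₃]² / ([SO₂]²·[O₂]) = (0.0013)² / ((3.5×10⁻⁴)²·(3.6×10⁻⁴)) = 38300
ΔG = RT ln(Q/Keq) = (8.314 J mol⁻¹ K⁻¹)(750 K) × ln(38300/5.6×10⁵)
   = (6.236 kJ/mol)(-2.682) = -16.7 kJ/mol
ΔG < 0, so the forward reaction is spontaneous (proceeds forward).

ΔG = -16.7 kJ/mol; the forward reaction is spontaneous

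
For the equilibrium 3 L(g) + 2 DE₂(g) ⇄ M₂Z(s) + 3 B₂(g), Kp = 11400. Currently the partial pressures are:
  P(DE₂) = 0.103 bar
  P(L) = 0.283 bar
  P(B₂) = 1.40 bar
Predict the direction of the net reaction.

(M₂Z is a pure solid — omitted from Qp.)
Qp = P(B₂)³ / (P(L)³·P(DE₂)²) = (1.40)³ / ((0.283)³·(0.103)²) = 11400
Qp = 11400 = Kp, so the system is already at equilibrium.

no net change (already at equilibrium)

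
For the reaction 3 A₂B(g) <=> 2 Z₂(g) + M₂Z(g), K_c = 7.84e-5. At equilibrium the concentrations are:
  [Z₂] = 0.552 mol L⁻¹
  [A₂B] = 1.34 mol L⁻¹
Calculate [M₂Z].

At equilibrium, K_c = [Z₂]²·[M₂Z] / [A₂B]³ = 7.84e-5.
(0.552)²·([M₂Z]) / (1.34)³ = 7.84e-5
[M₂Z] = 6.19e-4 mol L⁻¹

[M₂Z] = 6.19e-4 mol L⁻¹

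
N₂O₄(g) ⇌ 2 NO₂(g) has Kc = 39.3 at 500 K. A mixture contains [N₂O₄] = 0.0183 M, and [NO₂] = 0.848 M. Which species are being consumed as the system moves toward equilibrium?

Qc = [NO₂]² / [N₂O₄] = (0.848)² / (0.0183) = 39.3
Qc = 39.3 = Kc; the system is at equilibrium.

none (at equilibrium)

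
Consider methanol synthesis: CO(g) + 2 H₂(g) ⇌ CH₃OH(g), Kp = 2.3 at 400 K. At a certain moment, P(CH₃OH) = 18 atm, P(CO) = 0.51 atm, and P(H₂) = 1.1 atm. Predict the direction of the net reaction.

to the left

Qp = P(CH₃OH) / (P(CO)·P(H₂)²) = (18) / ((0.51)·(1.1)²) = 29
Qp = 29 > Kp = 2.3, so the reverse reaction proceeds.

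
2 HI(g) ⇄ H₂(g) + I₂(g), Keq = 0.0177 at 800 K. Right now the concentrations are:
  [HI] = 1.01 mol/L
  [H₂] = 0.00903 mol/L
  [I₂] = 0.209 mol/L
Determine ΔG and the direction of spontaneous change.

ΔG = -15.0 kJ/mol; the forward reaction is spontaneous

Q = [H₂]·[I₂] / [HI]² = (0.00903)·(0.209) / (1.01)² = 0.00185
ΔG = RT ln(Q/Keq) = (8.314 J mol⁻¹ K⁻¹)(800 K) × ln(0.00185/0.0177)
   = (6.651 kJ/mol)(-2.258) = -15.0 kJ/mol
ΔG < 0, so the forward reaction is spontaneous (proceeds forward).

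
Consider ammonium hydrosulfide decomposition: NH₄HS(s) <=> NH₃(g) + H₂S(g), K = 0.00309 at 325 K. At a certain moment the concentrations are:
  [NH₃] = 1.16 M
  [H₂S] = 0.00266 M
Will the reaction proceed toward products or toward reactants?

at equilibrium

(NH₄HS is a pure solid — omitted from Q.)
Q = [NH₃]·[H₂S] = (1.16)·(0.00266) = 0.00309
Q = 0.00309 = K, so the system is already at equilibrium.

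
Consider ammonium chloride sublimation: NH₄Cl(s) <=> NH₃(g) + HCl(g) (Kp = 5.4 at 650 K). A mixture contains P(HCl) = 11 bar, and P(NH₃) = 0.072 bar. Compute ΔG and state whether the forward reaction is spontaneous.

(NH₄Cl is a pure solid — omitted from Qp.)
Qp = P(NH₃)·P(HCl) = (0.072)·(11) = 0.792
ΔG = RT ln(Qp/Kp) = (8.314 J mol⁻¹ K⁻¹)(650 K) × ln(0.792/5.4)
   = (5.404 kJ/mol)(-1.920) = -10.4 kJ/mol
ΔG < 0, so the forward reaction is spontaneous (proceeds forward).

ΔG = -10.4 kJ/mol; the forward reaction is spontaneous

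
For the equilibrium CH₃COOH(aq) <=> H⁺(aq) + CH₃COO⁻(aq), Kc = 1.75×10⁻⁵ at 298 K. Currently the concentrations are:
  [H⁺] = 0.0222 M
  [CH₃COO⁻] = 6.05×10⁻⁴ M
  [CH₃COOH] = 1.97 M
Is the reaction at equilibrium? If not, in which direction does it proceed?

Qc = [H⁺]·[CH₃COO⁻] / [CH₃COOH] = (0.0222)·(6.05×10⁻⁴) / (1.97) = 6.82×10⁻⁶
Qc = 6.82×10⁻⁶ < Kc = 1.75×10⁻⁵, so the forward reaction proceeds.

toward products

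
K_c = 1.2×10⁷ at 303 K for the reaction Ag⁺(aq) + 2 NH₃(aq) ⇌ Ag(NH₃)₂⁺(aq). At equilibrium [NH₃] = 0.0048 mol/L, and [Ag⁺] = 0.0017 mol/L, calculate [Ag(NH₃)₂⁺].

At equilibrium, K_c = [Ag(NH₃)₂⁺] / ([Ag⁺]·[NH₃]²) = 1.2×10⁷.
([Ag(NH₃)₂⁺]) / ((0.0017)·(0.0048)²) = 1.2×10⁷
[Ag(NH₃)₂⁺] = 0.470 = 0.47 mol/L

[Ag(NH₃)₂⁺] = 0.47 mol/L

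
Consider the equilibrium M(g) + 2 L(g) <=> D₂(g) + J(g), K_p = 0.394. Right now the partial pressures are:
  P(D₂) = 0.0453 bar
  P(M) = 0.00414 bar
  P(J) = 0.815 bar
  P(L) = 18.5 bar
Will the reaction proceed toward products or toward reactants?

to the right

Q_p = P(D₂)·P(J) / (P(M)·P(L)²) = (0.0453)·(0.815) / ((0.00414)·(18.5)²) = 0.0261
Q_p = 0.0261 < K_p = 0.394, so the forward reaction proceeds.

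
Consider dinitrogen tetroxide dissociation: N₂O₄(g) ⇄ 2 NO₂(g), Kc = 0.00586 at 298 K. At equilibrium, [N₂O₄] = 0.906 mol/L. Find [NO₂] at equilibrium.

At equilibrium, Kc = [NO₂]² / [N₂O₄] = 0.00586.
([NO₂])² / (0.906) = 0.00586
[NO₂]² = 0.00531 ⇒ [NO₂] = 0.0729 mol/L

[NO₂] = 0.0729 mol/L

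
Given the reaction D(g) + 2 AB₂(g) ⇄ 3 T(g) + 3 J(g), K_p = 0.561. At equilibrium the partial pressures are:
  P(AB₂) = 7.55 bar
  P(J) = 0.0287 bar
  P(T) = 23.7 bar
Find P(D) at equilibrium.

P(D) = 0.00984 bar

At equilibrium, K_p = P(T)³·P(J)³ / (P(D)·P(AB₂)²) = 0.561.
(23.7)³·(0.0287)³ / ((P(D))·(7.55)²) = 0.561
P(D) = 0.00984 bar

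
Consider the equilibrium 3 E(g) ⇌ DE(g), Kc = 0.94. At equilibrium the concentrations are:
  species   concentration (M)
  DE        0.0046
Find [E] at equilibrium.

At equilibrium, Kc = [DE] / [E]³ = 0.94.
(0.0046) / ([E])³ = 0.94
[E]³ = 0.00489 ⇒ [E] = 0.17 M

[E] = 0.17 M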